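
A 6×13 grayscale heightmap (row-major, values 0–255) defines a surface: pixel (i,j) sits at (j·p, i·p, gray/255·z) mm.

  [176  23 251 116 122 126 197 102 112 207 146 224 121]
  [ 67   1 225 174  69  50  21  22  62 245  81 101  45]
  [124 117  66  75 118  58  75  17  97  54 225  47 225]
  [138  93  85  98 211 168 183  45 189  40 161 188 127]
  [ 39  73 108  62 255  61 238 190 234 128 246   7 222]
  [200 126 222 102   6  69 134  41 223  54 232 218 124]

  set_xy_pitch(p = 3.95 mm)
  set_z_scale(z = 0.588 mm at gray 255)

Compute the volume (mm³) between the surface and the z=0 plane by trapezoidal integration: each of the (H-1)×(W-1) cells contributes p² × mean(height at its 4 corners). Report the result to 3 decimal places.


260.414

height_mm = gray/255 × 0.588; cell vol = 3.95² × mean(4 corners)
unit = 3.95² × 0.588 / (4×255) = 0.00899438 mm³ per gray-sum
row 0: Σ corner-gray over 12 cells = 5763  → 51.8346
row 1: Σ corner-gray over 12 cells = 4461  → 40.1239
row 2: Σ corner-gray over 12 cells = 5434  → 48.8755
row 3: Σ corner-gray over 12 cells = 6652  → 59.8306
row 4: Σ corner-gray over 12 cells = 6643  → 59.7497
Σ rows: total corner-gray = 28953  → 260.4144 mm³


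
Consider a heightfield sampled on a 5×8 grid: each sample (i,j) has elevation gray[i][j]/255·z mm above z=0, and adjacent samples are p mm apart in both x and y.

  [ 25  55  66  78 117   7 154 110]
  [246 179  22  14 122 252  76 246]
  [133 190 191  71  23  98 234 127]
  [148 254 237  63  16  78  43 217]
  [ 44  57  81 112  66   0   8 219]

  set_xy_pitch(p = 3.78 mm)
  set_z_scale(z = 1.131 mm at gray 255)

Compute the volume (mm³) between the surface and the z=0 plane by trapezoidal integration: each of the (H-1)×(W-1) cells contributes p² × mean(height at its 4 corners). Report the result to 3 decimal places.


height_mm = gray/255 × 1.131; cell vol = 3.78² × mean(4 corners)
unit = 3.78² × 1.131 / (4×255) = 0.0158433 mm³ per gray-sum
row 0: Σ corner-gray over 7 cells = 2911  → 46.1199
row 1: Σ corner-gray over 7 cells = 3696  → 58.5569
row 2: Σ corner-gray over 7 cells = 3621  → 57.3686
row 3: Σ corner-gray over 7 cells = 2658  → 42.1115
Σ rows: total corner-gray = 12886  → 204.1569 mm³

204.157


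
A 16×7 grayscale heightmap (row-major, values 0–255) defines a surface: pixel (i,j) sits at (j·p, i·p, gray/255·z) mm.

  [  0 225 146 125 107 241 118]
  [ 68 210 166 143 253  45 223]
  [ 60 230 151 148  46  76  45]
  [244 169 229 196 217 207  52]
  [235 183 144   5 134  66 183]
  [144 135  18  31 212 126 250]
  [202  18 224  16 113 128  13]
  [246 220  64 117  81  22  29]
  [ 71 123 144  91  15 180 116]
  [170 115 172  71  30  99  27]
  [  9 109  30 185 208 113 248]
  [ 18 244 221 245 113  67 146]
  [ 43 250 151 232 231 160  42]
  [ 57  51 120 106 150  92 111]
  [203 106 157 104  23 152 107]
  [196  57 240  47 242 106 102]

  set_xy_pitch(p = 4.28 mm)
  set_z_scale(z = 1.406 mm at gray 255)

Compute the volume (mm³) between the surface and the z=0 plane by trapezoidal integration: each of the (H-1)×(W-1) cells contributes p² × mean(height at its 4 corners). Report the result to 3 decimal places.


1187.387

height_mm = gray/255 × 1.406; cell vol = 4.28² × mean(4 corners)
unit = 4.28² × 1.406 / (4×255) = 0.0252507 mm³ per gray-sum
row 0: Σ corner-gray over 6 cells = 3731  → 94.2102
row 1: Σ corner-gray over 6 cells = 3332  → 84.1352
row 2: Σ corner-gray over 6 cells = 3739  → 94.4122
row 3: Σ corner-gray over 6 cells = 3814  → 96.3060
row 4: Σ corner-gray over 6 cells = 2920  → 73.7319
row 5: Σ corner-gray over 6 cells = 2651  → 66.9395
row 6: Σ corner-gray over 6 cells = 2496  → 63.0256
row 7: Σ corner-gray over 6 cells = 2576  → 65.0457
row 8: Σ corner-gray over 6 cells = 2464  → 62.2176
row 9: Σ corner-gray over 6 cells = 2718  → 68.6313
row 10: Σ corner-gray over 6 cells = 3491  → 88.1500
row 11: Σ corner-gray over 6 cells = 4077  → 102.9469
row 12: Σ corner-gray over 6 cells = 3339  → 84.3119
row 13: Σ corner-gray over 6 cells = 2600  → 65.6517
row 14: Σ corner-gray over 6 cells = 3076  → 77.6710
Σ rows: total corner-gray = 47024  → 1187.3869 mm³


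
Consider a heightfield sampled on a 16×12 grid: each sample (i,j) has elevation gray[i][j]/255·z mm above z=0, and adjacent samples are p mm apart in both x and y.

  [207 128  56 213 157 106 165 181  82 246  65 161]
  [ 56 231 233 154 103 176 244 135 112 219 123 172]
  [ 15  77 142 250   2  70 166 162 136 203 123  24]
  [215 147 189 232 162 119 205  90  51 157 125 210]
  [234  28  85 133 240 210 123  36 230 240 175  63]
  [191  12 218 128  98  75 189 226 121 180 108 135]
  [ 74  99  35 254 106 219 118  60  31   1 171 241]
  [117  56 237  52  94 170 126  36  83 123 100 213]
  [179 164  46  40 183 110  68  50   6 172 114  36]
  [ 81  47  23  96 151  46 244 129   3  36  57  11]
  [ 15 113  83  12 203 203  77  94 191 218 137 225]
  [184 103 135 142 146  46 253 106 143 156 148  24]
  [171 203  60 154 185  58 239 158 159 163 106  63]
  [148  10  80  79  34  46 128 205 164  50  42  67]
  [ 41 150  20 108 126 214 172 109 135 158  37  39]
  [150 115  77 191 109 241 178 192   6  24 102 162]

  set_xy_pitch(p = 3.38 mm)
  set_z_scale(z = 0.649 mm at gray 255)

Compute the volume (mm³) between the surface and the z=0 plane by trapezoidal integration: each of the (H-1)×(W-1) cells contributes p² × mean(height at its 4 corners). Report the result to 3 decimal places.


height_mm = gray/255 × 0.649; cell vol = 3.38² × mean(4 corners)
unit = 3.38² × 0.649 / (4×255) = 0.00726905 mm³ per gray-sum
row 0: Σ corner-gray over 11 cells = 6854  → 49.8221
row 1: Σ corner-gray over 11 cells = 6389  → 46.4420
row 2: Σ corner-gray over 11 cells = 6080  → 44.1959
row 3: Σ corner-gray over 11 cells = 6676  → 48.5282
row 4: Σ corner-gray over 11 cells = 6333  → 46.0349
row 5: Σ corner-gray over 11 cells = 5539  → 40.2633
row 6: Σ corner-gray over 11 cells = 4987  → 36.2508
row 7: Σ corner-gray over 11 cells = 4605  → 33.4740
row 8: Σ corner-gray over 11 cells = 3877  → 28.1821
row 9: Σ corner-gray over 11 cells = 4658  → 33.8593
row 10: Σ corner-gray over 11 cells = 5866  → 42.6403
row 11: Σ corner-gray over 11 cells = 6168  → 44.8355
row 12: Σ corner-gray over 11 cells = 5095  → 37.0358
row 13: Σ corner-gray over 11 cells = 4429  → 32.1946
row 14: Σ corner-gray over 11 cells = 5320  → 38.6714
Σ rows: total corner-gray = 82876  → 602.4302 mm³

602.430


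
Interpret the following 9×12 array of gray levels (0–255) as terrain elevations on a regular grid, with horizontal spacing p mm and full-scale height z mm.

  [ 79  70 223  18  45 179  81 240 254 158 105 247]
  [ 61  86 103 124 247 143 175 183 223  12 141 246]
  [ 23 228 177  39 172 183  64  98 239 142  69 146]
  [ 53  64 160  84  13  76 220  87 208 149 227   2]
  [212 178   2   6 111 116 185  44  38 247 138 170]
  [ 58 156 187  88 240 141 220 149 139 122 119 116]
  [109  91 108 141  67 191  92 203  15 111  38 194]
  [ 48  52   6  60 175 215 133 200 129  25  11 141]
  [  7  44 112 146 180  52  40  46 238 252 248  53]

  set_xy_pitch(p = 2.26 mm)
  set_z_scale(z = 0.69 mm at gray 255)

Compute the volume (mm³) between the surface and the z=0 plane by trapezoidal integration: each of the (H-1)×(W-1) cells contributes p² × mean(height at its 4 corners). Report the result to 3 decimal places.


153.083

height_mm = gray/255 × 0.69; cell vol = 2.26² × mean(4 corners)
unit = 2.26² × 0.69 / (4×255) = 0.00345514 mm³ per gray-sum
row 0: Σ corner-gray over 11 cells = 6253  → 21.6050
row 1: Σ corner-gray over 11 cells = 6172  → 21.3251
row 2: Σ corner-gray over 11 cells = 5622  → 19.4248
row 3: Σ corner-gray over 11 cells = 5143  → 17.7698
row 4: Σ corner-gray over 11 cells = 5808  → 20.0675
row 5: Σ corner-gray over 11 cells = 5713  → 19.7392
row 6: Σ corner-gray over 11 cells = 4618  → 15.9558
row 7: Σ corner-gray over 11 cells = 4977  → 17.1962
Σ rows: total corner-gray = 44306  → 153.0835 mm³


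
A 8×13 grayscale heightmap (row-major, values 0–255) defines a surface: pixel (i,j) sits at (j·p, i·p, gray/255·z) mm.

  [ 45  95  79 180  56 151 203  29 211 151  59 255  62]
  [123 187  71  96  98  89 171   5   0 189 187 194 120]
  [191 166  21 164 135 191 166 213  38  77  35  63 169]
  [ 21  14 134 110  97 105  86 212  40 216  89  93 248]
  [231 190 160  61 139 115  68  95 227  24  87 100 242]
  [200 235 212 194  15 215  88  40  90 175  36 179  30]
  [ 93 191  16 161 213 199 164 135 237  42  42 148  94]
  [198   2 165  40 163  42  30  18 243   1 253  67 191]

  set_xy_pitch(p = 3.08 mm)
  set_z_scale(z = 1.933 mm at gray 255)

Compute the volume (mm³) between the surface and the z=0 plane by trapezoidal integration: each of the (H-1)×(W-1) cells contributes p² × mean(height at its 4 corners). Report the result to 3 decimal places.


height_mm = gray/255 × 1.933; cell vol = 3.08² × mean(4 corners)
unit = 3.08² × 1.933 / (4×255) = 0.0179777 mm³ per gray-sum
row 0: Σ corner-gray over 12 cells = 5862  → 105.3850
row 1: Σ corner-gray over 12 cells = 5715  → 102.7423
row 2: Σ corner-gray over 12 cells = 5559  → 99.9378
row 3: Σ corner-gray over 12 cells = 5666  → 101.8614
row 4: Σ corner-gray over 12 cells = 6193  → 111.3356
row 5: Σ corner-gray over 12 cells = 6471  → 116.3334
row 6: Σ corner-gray over 12 cells = 5720  → 102.8322
Σ rows: total corner-gray = 41186  → 740.4278 mm³

740.428


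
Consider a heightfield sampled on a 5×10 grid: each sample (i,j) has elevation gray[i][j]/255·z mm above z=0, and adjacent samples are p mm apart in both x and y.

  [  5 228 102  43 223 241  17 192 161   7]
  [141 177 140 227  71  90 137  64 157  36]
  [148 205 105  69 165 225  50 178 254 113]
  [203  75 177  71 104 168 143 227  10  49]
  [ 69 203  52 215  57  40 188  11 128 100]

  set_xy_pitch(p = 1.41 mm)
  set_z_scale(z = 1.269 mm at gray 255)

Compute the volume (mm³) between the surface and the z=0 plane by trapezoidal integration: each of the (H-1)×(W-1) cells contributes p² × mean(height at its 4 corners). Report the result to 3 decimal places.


46.795

height_mm = gray/255 × 1.269; cell vol = 1.41² × mean(4 corners)
unit = 1.41² × 1.269 / (4×255) = 0.00247343 mm³ per gray-sum
row 0: Σ corner-gray over 9 cells = 4729  → 11.6969
row 1: Σ corner-gray over 9 cells = 5066  → 12.5304
row 2: Σ corner-gray over 9 cells = 4965  → 12.2806
row 3: Σ corner-gray over 9 cells = 4159  → 10.2870
Σ rows: total corner-gray = 18919  → 46.7948 mm³


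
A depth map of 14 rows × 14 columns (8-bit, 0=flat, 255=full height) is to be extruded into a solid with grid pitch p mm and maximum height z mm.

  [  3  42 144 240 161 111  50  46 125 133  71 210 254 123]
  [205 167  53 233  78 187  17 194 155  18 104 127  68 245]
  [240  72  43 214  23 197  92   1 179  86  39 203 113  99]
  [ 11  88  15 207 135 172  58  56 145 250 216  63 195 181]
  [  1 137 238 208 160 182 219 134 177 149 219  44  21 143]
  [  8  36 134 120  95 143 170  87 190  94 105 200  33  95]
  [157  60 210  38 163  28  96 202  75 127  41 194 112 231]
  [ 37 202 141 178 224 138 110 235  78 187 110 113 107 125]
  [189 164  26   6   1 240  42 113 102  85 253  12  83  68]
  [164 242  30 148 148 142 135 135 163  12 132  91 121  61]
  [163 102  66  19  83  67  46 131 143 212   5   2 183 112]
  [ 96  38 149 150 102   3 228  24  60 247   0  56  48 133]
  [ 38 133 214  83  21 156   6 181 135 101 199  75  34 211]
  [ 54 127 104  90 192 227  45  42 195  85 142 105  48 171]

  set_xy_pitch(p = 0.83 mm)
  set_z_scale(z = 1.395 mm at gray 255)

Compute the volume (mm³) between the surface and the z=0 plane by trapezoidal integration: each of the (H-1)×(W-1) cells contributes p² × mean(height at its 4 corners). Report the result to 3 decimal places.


75.162

height_mm = gray/255 × 1.395; cell vol = 0.83² × mean(4 corners)
unit = 0.83² × 1.395 / (4×255) = 0.000942172 mm³ per gray-sum
row 0: Σ corner-gray over 13 cells = 6552  → 6.1731
row 1: Σ corner-gray over 13 cells = 6115  → 5.7614
row 2: Σ corner-gray over 13 cells = 6255  → 5.8933
row 3: Σ corner-gray over 13 cells = 7312  → 6.8892
row 4: Σ corner-gray over 13 cells = 6837  → 6.4416
row 5: Σ corner-gray over 13 cells = 5997  → 5.6502
row 6: Σ corner-gray over 13 cells = 6888  → 6.4897
row 7: Σ corner-gray over 13 cells = 6319  → 5.9536
row 8: Σ corner-gray over 13 cells = 5734  → 5.4024
row 9: Σ corner-gray over 13 cells = 5616  → 5.2912
row 10: Σ corner-gray over 13 cells = 4832  → 4.5526
row 11: Σ corner-gray over 13 cells = 5364  → 5.0538
row 12: Σ corner-gray over 13 cells = 5954  → 5.6097
Σ rows: total corner-gray = 79775  → 75.1618 mm³


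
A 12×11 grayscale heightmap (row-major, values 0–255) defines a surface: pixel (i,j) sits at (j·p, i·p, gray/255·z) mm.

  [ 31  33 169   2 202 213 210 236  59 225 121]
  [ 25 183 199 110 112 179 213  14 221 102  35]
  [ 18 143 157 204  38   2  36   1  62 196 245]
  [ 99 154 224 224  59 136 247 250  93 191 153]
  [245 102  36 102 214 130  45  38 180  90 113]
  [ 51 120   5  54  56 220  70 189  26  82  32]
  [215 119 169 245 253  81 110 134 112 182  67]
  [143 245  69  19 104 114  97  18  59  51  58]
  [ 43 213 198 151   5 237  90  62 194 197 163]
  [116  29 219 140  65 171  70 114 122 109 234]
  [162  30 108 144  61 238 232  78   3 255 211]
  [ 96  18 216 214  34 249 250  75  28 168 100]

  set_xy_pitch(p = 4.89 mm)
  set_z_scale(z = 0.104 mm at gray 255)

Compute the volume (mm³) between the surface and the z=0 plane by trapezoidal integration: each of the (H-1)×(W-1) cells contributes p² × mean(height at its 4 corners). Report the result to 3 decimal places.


height_mm = gray/255 × 0.104; cell vol = 4.89² × mean(4 corners)
unit = 4.89² × 0.104 / (4×255) = 0.0024381 mm³ per gray-sum
row 0: Σ corner-gray over 10 cells = 5576  → 13.5948
row 1: Σ corner-gray over 10 cells = 4667  → 11.3786
row 2: Σ corner-gray over 10 cells = 5349  → 13.0414
row 3: Σ corner-gray over 10 cells = 5640  → 13.7509
row 4: Σ corner-gray over 10 cells = 3959  → 9.6524
row 5: Σ corner-gray over 10 cells = 4819  → 11.7492
row 6: Σ corner-gray over 10 cells = 4845  → 11.8126
row 7: Σ corner-gray over 10 cells = 4653  → 11.3445
row 8: Σ corner-gray over 10 cells = 5328  → 12.9902
row 9: Σ corner-gray over 10 cells = 5099  → 12.4319
row 10: Σ corner-gray over 10 cells = 5371  → 13.0950
Σ rows: total corner-gray = 55306  → 134.8414 mm³

134.841


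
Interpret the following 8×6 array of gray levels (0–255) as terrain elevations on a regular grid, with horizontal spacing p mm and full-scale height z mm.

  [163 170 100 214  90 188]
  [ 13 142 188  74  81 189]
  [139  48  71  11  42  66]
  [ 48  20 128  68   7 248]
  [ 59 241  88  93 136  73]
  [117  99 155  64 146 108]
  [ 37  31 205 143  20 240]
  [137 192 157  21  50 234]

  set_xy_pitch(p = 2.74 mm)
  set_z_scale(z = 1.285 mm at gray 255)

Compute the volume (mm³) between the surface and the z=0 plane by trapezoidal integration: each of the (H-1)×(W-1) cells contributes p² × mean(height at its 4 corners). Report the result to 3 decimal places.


height_mm = gray/255 × 1.285; cell vol = 2.74² × mean(4 corners)
unit = 2.74² × 1.285 / (4×255) = 0.0094581 mm³ per gray-sum
row 0: Σ corner-gray over 5 cells = 2671  → 25.2626
row 1: Σ corner-gray over 5 cells = 1721  → 16.2774
row 2: Σ corner-gray over 5 cells = 1291  → 12.2104
row 3: Σ corner-gray over 5 cells = 1990  → 18.8216
row 4: Σ corner-gray over 5 cells = 2401  → 22.7089
row 5: Σ corner-gray over 5 cells = 2228  → 21.0727
row 6: Σ corner-gray over 5 cells = 2286  → 21.6212
Σ rows: total corner-gray = 14588  → 137.9748 mm³

137.975


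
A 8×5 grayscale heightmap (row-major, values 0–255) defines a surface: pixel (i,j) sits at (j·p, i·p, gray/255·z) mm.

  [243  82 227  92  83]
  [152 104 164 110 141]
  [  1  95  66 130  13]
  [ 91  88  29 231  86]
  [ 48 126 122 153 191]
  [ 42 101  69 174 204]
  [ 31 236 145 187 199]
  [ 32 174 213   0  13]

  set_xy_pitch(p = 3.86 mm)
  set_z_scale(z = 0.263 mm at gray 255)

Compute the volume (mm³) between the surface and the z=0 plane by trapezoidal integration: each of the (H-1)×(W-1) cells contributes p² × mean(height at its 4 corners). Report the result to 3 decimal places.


height_mm = gray/255 × 0.263; cell vol = 3.86² × mean(4 corners)
unit = 3.86² × 0.263 / (4×255) = 0.00384176 mm³ per gray-sum
row 0: Σ corner-gray over 4 cells = 2177  → 8.3635
row 1: Σ corner-gray over 4 cells = 1645  → 6.3197
row 2: Σ corner-gray over 4 cells = 1469  → 5.6435
row 3: Σ corner-gray over 4 cells = 1914  → 7.3531
row 4: Σ corner-gray over 4 cells = 1975  → 7.5875
row 5: Σ corner-gray over 4 cells = 2300  → 8.8360
row 6: Σ corner-gray over 4 cells = 2185  → 8.3942
Σ rows: total corner-gray = 13665  → 52.4976 mm³

52.498


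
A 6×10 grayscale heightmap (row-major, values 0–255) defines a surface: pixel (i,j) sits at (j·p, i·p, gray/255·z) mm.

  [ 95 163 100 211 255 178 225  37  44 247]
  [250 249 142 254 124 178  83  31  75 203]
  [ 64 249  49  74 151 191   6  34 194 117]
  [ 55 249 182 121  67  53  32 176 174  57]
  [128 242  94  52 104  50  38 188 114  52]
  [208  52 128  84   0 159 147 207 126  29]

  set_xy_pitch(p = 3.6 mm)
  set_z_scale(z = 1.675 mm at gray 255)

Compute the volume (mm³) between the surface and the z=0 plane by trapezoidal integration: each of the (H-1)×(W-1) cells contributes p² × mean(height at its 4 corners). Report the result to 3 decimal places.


484.025

height_mm = gray/255 × 1.675; cell vol = 3.6² × mean(4 corners)
unit = 3.6² × 1.675 / (4×255) = 0.0212824 mm³ per gray-sum
row 0: Σ corner-gray over 9 cells = 5493  → 116.9040
row 1: Σ corner-gray over 9 cells = 4802  → 102.1979
row 2: Σ corner-gray over 9 cells = 4297  → 91.4503
row 3: Σ corner-gray over 9 cells = 4164  → 88.6197
row 4: Σ corner-gray over 9 cells = 3987  → 84.8527
Σ rows: total corner-gray = 22743  → 484.0246 mm³


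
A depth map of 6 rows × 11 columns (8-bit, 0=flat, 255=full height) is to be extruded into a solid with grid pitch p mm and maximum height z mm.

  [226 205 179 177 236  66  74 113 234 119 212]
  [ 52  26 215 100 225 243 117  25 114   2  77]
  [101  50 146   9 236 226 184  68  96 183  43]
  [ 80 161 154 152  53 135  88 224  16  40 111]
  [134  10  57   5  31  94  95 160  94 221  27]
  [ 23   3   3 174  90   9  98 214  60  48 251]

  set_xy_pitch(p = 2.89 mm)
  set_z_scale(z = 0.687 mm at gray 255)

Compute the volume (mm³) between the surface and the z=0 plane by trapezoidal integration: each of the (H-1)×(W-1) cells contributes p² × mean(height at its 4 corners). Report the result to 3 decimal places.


125.930

height_mm = gray/255 × 0.687; cell vol = 2.89² × mean(4 corners)
unit = 2.89² × 0.687 / (4×255) = 0.00562539 mm³ per gray-sum
row 0: Σ corner-gray over 10 cells = 5507  → 30.9790
row 1: Σ corner-gray over 10 cells = 4803  → 27.0187
row 2: Σ corner-gray over 10 cells = 4777  → 26.8725
row 3: Σ corner-gray over 10 cells = 3932  → 22.1190
row 4: Σ corner-gray over 10 cells = 3367  → 18.9407
Σ rows: total corner-gray = 22386  → 125.9299 mm³


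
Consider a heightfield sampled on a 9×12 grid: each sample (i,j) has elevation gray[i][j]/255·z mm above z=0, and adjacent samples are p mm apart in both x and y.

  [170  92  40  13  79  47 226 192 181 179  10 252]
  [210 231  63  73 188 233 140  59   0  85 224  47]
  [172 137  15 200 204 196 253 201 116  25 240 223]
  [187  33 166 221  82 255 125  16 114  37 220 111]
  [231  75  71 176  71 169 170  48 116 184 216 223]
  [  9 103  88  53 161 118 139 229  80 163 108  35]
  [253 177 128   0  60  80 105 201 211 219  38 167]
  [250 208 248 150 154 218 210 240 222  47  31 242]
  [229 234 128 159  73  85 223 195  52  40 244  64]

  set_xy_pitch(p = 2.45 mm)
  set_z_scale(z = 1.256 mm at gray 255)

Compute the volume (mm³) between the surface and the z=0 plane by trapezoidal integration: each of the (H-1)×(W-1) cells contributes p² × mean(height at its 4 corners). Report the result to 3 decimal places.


361.930

height_mm = gray/255 × 1.256; cell vol = 2.45² × mean(4 corners)
unit = 2.45² × 1.256 / (4×255) = 0.00739131 mm³ per gray-sum
row 0: Σ corner-gray over 11 cells = 5389  → 39.8318
row 1: Σ corner-gray over 11 cells = 6418  → 47.4375
row 2: Σ corner-gray over 11 cells = 6405  → 47.3414
row 3: Σ corner-gray over 11 cells = 5882  → 43.4757
row 4: Σ corner-gray over 11 cells = 5574  → 41.1992
row 5: Σ corner-gray over 11 cells = 5386  → 39.8096
row 6: Σ corner-gray over 11 cells = 6806  → 50.3053
row 7: Σ corner-gray over 11 cells = 7107  → 52.5301
Σ rows: total corner-gray = 48967  → 361.9305 mm³


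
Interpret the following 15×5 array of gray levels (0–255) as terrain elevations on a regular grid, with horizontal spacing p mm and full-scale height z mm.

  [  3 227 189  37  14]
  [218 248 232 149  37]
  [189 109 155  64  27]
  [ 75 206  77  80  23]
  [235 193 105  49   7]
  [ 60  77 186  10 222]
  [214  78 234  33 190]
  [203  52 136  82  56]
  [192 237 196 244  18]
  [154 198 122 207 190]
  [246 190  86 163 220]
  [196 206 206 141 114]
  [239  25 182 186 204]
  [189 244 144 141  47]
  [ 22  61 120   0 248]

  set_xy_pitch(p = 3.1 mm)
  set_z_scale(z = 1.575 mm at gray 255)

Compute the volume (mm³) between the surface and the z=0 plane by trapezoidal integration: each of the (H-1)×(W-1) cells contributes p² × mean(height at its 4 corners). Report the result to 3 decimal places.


height_mm = gray/255 × 1.575; cell vol = 3.1² × mean(4 corners)
unit = 3.1² × 1.575 / (4×255) = 0.014839 mm³ per gray-sum
row 0: Σ corner-gray over 4 cells = 2436  → 36.1477
row 1: Σ corner-gray over 4 cells = 2385  → 35.3909
row 2: Σ corner-gray over 4 cells = 1696  → 25.1669
row 3: Σ corner-gray over 4 cells = 1760  → 26.1166
row 4: Σ corner-gray over 4 cells = 1764  → 26.1759
row 5: Σ corner-gray over 4 cells = 1922  → 28.5205
row 6: Σ corner-gray over 4 cells = 1893  → 28.0902
row 7: Σ corner-gray over 4 cells = 2363  → 35.0645
row 8: Σ corner-gray over 4 cells = 2962  → 43.9530
row 9: Σ corner-gray over 4 cells = 2742  → 40.6885
row 10: Σ corner-gray over 4 cells = 2760  → 40.9556
row 11: Σ corner-gray over 4 cells = 2645  → 39.2491
row 12: Σ corner-gray over 4 cells = 2523  → 37.4387
row 13: Σ corner-gray over 4 cells = 1926  → 28.5799
Σ rows: total corner-gray = 31777  → 471.5380 mm³

471.538


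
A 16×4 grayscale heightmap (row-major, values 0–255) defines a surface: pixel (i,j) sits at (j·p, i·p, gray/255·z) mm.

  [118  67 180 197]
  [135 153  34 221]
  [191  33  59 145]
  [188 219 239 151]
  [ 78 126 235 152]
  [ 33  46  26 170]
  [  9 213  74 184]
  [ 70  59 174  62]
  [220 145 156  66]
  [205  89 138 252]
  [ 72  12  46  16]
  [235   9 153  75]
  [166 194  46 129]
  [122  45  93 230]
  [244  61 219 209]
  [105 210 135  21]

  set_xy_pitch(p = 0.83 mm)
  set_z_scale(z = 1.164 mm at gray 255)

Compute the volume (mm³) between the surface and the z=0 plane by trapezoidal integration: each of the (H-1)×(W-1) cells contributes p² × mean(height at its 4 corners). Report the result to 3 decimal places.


height_mm = gray/255 × 1.164; cell vol = 0.83² × mean(4 corners)
unit = 0.83² × 1.164 / (4×255) = 0.000786156 mm³ per gray-sum
row 0: Σ corner-gray over 3 cells = 1539  → 1.2099
row 1: Σ corner-gray over 3 cells = 1250  → 0.9827
row 2: Σ corner-gray over 3 cells = 1775  → 1.3954
row 3: Σ corner-gray over 3 cells = 2207  → 1.7350
row 4: Σ corner-gray over 3 cells = 1299  → 1.0212
row 5: Σ corner-gray over 3 cells = 1114  → 0.8758
row 6: Σ corner-gray over 3 cells = 1365  → 1.0731
row 7: Σ corner-gray over 3 cells = 1486  → 1.1682
row 8: Σ corner-gray over 3 cells = 1799  → 1.4143
row 9: Σ corner-gray over 3 cells = 1115  → 0.8766
row 10: Σ corner-gray over 3 cells = 838  → 0.6588
row 11: Σ corner-gray over 3 cells = 1409  → 1.1077
row 12: Σ corner-gray over 3 cells = 1403  → 1.1030
row 13: Σ corner-gray over 3 cells = 1641  → 1.2901
row 14: Σ corner-gray over 3 cells = 1829  → 1.4379
Σ rows: total corner-gray = 22069  → 17.3497 mm³

17.350


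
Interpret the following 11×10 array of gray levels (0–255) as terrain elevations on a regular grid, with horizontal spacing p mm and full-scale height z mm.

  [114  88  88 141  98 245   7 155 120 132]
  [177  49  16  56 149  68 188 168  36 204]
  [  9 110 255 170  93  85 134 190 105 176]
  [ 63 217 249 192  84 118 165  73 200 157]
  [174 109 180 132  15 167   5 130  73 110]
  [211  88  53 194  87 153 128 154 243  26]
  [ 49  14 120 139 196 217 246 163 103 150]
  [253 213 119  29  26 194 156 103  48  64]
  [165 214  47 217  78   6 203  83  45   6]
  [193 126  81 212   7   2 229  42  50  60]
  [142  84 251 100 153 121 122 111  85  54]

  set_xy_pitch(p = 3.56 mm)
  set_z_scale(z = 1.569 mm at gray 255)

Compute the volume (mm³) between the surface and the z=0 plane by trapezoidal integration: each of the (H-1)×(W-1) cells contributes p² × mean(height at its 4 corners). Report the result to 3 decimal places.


height_mm = gray/255 × 1.569; cell vol = 3.56² × mean(4 corners)
unit = 3.56² × 1.569 / (4×255) = 0.019495 mm³ per gray-sum
row 0: Σ corner-gray over 9 cells = 3971  → 77.4146
row 1: Σ corner-gray over 9 cells = 4310  → 84.0234
row 2: Σ corner-gray over 9 cells = 5285  → 103.0310
row 3: Σ corner-gray over 9 cells = 4722  → 92.0553
row 4: Σ corner-gray over 9 cells = 4343  → 84.6667
row 5: Σ corner-gray over 9 cells = 5032  → 98.0987
row 6: Σ corner-gray over 9 cells = 4688  → 91.3925
row 7: Σ corner-gray over 9 cells = 4050  → 78.9547
row 8: Σ corner-gray over 9 cells = 3708  → 72.2874
row 9: Σ corner-gray over 9 cells = 4001  → 77.9994
Σ rows: total corner-gray = 44110  → 859.9235 mm³

859.924


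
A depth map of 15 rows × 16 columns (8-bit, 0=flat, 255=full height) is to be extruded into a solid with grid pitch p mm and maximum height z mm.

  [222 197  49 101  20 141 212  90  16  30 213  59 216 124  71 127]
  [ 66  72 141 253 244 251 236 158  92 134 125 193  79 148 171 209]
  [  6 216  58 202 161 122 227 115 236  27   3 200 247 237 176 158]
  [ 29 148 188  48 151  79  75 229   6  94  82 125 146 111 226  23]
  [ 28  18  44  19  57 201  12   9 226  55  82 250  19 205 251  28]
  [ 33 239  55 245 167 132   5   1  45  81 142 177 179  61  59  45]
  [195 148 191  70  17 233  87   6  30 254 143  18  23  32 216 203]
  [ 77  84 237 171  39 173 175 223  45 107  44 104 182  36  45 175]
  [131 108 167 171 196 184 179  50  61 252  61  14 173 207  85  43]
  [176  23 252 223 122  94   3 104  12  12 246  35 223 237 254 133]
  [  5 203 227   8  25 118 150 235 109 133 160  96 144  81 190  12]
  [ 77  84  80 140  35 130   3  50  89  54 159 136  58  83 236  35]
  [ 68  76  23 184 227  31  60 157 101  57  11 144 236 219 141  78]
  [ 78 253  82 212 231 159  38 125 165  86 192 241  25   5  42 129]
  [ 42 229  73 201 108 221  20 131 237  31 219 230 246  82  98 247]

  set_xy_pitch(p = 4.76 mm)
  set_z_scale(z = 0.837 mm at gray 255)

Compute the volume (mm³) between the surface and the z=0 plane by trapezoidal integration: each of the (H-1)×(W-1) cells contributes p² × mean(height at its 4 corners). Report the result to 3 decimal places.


1933.626

height_mm = gray/255 × 0.837; cell vol = 4.76² × mean(4 corners)
unit = 4.76² × 0.837 / (4×255) = 0.0185926 mm³ per gray-sum
row 0: Σ corner-gray over 15 cells = 8296  → 154.2439
row 1: Σ corner-gray over 15 cells = 9487  → 176.3876
row 2: Σ corner-gray over 15 cells = 8086  → 150.3394
row 3: Σ corner-gray over 15 cells = 6420  → 119.3642
row 4: Σ corner-gray over 15 cells = 6206  → 115.3854
row 5: Σ corner-gray over 15 cells = 6588  → 122.4878
row 6: Σ corner-gray over 15 cells = 6916  → 128.5861
row 7: Σ corner-gray over 15 cells = 7572  → 140.7829
row 8: Σ corner-gray over 15 cells = 7979  → 148.3500
row 9: Σ corner-gray over 15 cells = 7764  → 144.3526
row 10: Σ corner-gray over 15 cells = 6561  → 121.9858
row 11: Σ corner-gray over 15 cells = 6266  → 116.5010
row 12: Σ corner-gray over 15 cells = 7399  → 137.5664
row 13: Σ corner-gray over 15 cells = 8460  → 157.2931
Σ rows: total corner-gray = 104000  → 1933.6262 mm³


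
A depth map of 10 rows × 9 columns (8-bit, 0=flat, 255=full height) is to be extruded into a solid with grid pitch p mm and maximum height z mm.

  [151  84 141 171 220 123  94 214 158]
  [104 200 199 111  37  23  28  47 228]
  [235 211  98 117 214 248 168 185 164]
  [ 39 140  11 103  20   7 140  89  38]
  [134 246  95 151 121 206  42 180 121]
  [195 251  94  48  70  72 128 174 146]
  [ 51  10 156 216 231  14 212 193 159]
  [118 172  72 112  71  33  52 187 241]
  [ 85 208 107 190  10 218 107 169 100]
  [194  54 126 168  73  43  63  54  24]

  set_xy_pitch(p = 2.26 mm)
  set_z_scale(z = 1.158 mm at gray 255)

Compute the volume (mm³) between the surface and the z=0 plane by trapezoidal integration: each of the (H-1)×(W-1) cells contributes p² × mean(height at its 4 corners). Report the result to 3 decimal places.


209.649

height_mm = gray/255 × 1.158; cell vol = 2.26² × mean(4 corners)
unit = 2.26² × 1.158 / (4×255) = 0.00579863 mm³ per gray-sum
row 0: Σ corner-gray over 8 cells = 4025  → 23.3395
row 1: Σ corner-gray over 8 cells = 4503  → 26.1112
row 2: Σ corner-gray over 8 cells = 3978  → 23.0669
row 3: Σ corner-gray over 8 cells = 3434  → 19.9125
row 4: Σ corner-gray over 8 cells = 4352  → 25.2356
row 5: Σ corner-gray over 8 cells = 4289  → 24.8703
row 6: Σ corner-gray over 8 cells = 4031  → 23.3743
row 7: Σ corner-gray over 8 cells = 3960  → 22.9626
row 8: Σ corner-gray over 8 cells = 3583  → 20.7765
Σ rows: total corner-gray = 36155  → 209.6494 mm³


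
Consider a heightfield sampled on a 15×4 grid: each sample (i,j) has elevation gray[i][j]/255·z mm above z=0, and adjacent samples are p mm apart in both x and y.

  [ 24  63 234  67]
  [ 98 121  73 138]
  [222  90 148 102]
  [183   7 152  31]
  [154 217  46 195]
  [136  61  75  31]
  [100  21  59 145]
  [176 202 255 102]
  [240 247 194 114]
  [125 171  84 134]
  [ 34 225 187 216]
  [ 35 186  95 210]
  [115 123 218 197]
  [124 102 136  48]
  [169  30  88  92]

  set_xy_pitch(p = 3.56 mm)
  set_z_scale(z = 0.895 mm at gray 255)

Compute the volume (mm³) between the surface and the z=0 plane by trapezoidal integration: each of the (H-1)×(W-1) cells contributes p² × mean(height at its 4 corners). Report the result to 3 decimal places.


height_mm = gray/255 × 0.895; cell vol = 3.56² × mean(4 corners)
unit = 3.56² × 0.895 / (4×255) = 0.0111205 mm³ per gray-sum
row 0: Σ corner-gray over 3 cells = 1309  → 14.5567
row 1: Σ corner-gray over 3 cells = 1424  → 15.8355
row 2: Σ corner-gray over 3 cells = 1332  → 14.8125
row 3: Σ corner-gray over 3 cells = 1407  → 15.6465
row 4: Σ corner-gray over 3 cells = 1314  → 14.6123
row 5: Σ corner-gray over 3 cells = 844  → 9.3857
row 6: Σ corner-gray over 3 cells = 1597  → 17.7594
row 7: Σ corner-gray over 3 cells = 2428  → 27.0005
row 8: Σ corner-gray over 3 cells = 2005  → 22.2965
row 9: Σ corner-gray over 3 cells = 1843  → 20.4950
row 10: Σ corner-gray over 3 cells = 1881  → 20.9176
row 11: Σ corner-gray over 3 cells = 1801  → 20.0280
row 12: Σ corner-gray over 3 cells = 1642  → 18.2598
row 13: Σ corner-gray over 3 cells = 1145  → 12.7329
Σ rows: total corner-gray = 21972  → 244.3388 mm³

244.339


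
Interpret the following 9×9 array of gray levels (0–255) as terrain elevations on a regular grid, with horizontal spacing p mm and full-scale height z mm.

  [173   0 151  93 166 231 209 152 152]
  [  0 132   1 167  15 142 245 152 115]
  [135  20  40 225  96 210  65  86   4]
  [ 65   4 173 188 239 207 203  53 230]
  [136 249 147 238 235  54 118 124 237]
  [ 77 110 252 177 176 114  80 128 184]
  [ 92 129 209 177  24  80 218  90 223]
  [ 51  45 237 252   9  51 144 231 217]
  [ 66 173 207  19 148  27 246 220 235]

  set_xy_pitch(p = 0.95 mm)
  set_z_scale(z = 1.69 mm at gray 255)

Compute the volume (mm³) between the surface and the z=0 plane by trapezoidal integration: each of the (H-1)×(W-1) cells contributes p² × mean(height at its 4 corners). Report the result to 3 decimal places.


52.764

height_mm = gray/255 × 1.69; cell vol = 0.95² × mean(4 corners)
unit = 0.95² × 1.69 / (4×255) = 0.00149532 mm³ per gray-sum
row 0: Σ corner-gray over 8 cells = 4152  → 6.2086
row 1: Σ corner-gray over 8 cells = 3446  → 5.1529
row 2: Σ corner-gray over 8 cells = 4052  → 6.0590
row 3: Σ corner-gray over 8 cells = 5132  → 7.6740
row 4: Σ corner-gray over 8 cells = 5038  → 7.5334
row 5: Σ corner-gray over 8 cells = 4504  → 6.7349
row 6: Σ corner-gray over 8 cells = 4375  → 6.5420
row 7: Σ corner-gray over 8 cells = 4587  → 6.8590
Σ rows: total corner-gray = 35286  → 52.7638 mm³


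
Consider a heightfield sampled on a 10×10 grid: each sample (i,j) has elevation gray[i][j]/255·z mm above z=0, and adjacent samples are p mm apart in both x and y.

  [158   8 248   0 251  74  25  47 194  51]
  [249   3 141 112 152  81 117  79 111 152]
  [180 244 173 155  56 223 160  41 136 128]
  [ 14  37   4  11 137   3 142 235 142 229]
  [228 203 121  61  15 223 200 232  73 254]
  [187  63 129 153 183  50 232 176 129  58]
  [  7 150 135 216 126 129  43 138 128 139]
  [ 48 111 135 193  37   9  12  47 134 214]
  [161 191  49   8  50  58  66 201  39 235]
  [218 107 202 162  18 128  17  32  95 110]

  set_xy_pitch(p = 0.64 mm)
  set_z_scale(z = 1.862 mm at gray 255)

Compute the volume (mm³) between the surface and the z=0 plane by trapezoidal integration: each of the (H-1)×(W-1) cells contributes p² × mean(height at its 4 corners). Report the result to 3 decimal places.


28.481

height_mm = gray/255 × 1.862; cell vol = 0.64² × mean(4 corners)
unit = 0.64² × 1.862 / (4×255) = 0.000747721 mm³ per gray-sum
row 0: Σ corner-gray over 9 cells = 3896  → 2.9131
row 1: Σ corner-gray over 9 cells = 4677  → 3.4971
row 2: Σ corner-gray over 9 cells = 4349  → 3.2518
row 3: Σ corner-gray over 9 cells = 4403  → 3.2922
row 4: Σ corner-gray over 9 cells = 5213  → 3.8979
row 5: Σ corner-gray over 9 cells = 4751  → 3.5524
row 6: Σ corner-gray over 9 cells = 3894  → 2.9116
row 7: Σ corner-gray over 9 cells = 3338  → 2.4959
row 8: Σ corner-gray over 9 cells = 3570  → 2.6694
Σ rows: total corner-gray = 38091  → 28.4814 mm³


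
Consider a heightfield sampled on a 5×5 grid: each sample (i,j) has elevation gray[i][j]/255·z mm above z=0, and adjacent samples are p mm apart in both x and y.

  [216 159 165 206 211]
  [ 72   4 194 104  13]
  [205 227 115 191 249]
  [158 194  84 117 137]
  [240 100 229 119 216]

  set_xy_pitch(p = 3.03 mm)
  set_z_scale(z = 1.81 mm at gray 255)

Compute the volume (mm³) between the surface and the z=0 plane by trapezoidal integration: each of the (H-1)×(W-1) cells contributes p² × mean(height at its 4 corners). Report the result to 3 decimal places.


height_mm = gray/255 × 1.81; cell vol = 3.03² × mean(4 corners)
unit = 3.03² × 1.81 / (4×255) = 0.0162916 mm³ per gray-sum
row 0: Σ corner-gray over 4 cells = 2176  → 35.4505
row 1: Σ corner-gray over 4 cells = 2209  → 35.9881
row 2: Σ corner-gray over 4 cells = 2605  → 42.4396
row 3: Σ corner-gray over 4 cells = 2437  → 39.7026
Σ rows: total corner-gray = 9427  → 153.5809 mm³

153.581


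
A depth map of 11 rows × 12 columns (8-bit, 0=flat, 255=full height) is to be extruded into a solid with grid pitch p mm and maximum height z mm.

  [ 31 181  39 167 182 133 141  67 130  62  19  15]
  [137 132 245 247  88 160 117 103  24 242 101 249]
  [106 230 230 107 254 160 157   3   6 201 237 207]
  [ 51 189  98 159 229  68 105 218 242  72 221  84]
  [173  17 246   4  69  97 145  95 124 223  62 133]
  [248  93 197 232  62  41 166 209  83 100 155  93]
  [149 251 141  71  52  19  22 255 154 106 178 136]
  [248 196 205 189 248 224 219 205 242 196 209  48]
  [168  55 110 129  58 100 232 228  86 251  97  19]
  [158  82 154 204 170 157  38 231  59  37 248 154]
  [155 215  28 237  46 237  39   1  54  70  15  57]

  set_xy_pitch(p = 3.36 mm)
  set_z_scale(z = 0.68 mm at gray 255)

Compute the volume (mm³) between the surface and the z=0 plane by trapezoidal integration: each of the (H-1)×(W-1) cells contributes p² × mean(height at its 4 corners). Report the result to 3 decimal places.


468.127

height_mm = gray/255 × 0.68; cell vol = 3.36² × mean(4 corners)
unit = 3.36² × 0.68 / (4×255) = 0.0075264 mm³ per gray-sum
row 0: Σ corner-gray over 11 cells = 5592  → 42.0876
row 1: Σ corner-gray over 11 cells = 6787  → 51.0817
row 2: Σ corner-gray over 11 cells = 6820  → 51.3300
row 3: Σ corner-gray over 11 cells = 5807  → 43.7058
row 4: Σ corner-gray over 11 cells = 5487  → 41.2974
row 5: Σ corner-gray over 11 cells = 5800  → 43.6531
row 6: Σ corner-gray over 11 cells = 7345  → 55.2814
row 7: Σ corner-gray over 11 cells = 7441  → 56.0039
row 8: Σ corner-gray over 11 cells = 5951  → 44.7896
row 9: Σ corner-gray over 11 cells = 5168  → 38.8964
Σ rows: total corner-gray = 62198  → 468.1270 mm³


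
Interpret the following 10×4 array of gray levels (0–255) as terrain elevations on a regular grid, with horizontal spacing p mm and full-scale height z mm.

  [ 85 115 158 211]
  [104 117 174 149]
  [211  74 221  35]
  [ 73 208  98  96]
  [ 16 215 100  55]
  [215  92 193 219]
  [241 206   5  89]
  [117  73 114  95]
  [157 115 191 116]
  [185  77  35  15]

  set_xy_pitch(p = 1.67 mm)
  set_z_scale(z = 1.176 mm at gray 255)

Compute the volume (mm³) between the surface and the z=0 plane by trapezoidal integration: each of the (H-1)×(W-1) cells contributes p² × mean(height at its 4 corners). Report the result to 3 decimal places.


45.100

height_mm = gray/255 × 1.176; cell vol = 1.67² × mean(4 corners)
unit = 1.67² × 1.176 / (4×255) = 0.00321544 mm³ per gray-sum
row 0: Σ corner-gray over 3 cells = 1677  → 5.3923
row 1: Σ corner-gray over 3 cells = 1671  → 5.3730
row 2: Σ corner-gray over 3 cells = 1617  → 5.1994
row 3: Σ corner-gray over 3 cells = 1482  → 4.7653
row 4: Σ corner-gray over 3 cells = 1705  → 5.4823
row 5: Σ corner-gray over 3 cells = 1756  → 5.6463
row 6: Σ corner-gray over 3 cells = 1338  → 4.3023
row 7: Σ corner-gray over 3 cells = 1471  → 4.7299
row 8: Σ corner-gray over 3 cells = 1309  → 4.2090
Σ rows: total corner-gray = 14026  → 45.0997 mm³


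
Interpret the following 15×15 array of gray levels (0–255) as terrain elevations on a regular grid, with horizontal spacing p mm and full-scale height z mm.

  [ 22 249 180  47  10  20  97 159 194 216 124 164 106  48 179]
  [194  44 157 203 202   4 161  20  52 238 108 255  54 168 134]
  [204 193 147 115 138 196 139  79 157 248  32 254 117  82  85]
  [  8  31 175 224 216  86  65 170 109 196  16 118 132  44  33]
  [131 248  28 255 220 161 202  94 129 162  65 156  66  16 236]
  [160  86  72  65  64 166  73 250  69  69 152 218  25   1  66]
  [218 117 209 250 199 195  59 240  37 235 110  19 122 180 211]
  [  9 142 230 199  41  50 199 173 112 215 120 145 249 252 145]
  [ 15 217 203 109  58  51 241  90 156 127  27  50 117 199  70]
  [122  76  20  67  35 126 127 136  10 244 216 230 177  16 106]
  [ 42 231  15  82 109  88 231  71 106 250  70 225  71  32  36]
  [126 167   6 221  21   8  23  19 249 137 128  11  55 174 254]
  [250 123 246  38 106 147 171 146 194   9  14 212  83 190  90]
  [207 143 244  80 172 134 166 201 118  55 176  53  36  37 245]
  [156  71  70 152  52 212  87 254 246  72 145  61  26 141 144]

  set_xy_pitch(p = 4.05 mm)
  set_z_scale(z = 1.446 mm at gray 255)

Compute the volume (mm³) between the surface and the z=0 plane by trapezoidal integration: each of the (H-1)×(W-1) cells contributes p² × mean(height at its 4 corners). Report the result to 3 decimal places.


height_mm = gray/255 × 1.446; cell vol = 4.05² × mean(4 corners)
unit = 4.05² × 1.446 / (4×255) = 0.023253 mm³ per gray-sum
row 0: Σ corner-gray over 14 cells = 7089  → 164.8402
row 1: Σ corner-gray over 14 cells = 7743  → 180.0476
row 2: Σ corner-gray over 14 cells = 7288  → 169.4675
row 3: Σ corner-gray over 14 cells = 7176  → 166.8632
row 4: Σ corner-gray over 14 cells = 6817  → 158.5154
row 5: Σ corner-gray over 14 cells = 7219  → 167.8631
row 6: Σ corner-gray over 14 cells = 8781  → 204.1842
row 7: Σ corner-gray over 14 cells = 7783  → 180.9778
row 8: Σ corner-gray over 14 cells = 6563  → 152.6091
row 9: Σ corner-gray over 14 cells = 6428  → 149.4700
row 10: Σ corner-gray over 14 cells = 6058  → 140.8664
row 11: Σ corner-gray over 14 cells = 6516  → 151.5163
row 12: Σ corner-gray over 14 cells = 7380  → 171.6068
row 13: Σ corner-gray over 14 cells = 7160  → 166.4912
Σ rows: total corner-gray = 100001  → 2325.3188 mm³

2325.319
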